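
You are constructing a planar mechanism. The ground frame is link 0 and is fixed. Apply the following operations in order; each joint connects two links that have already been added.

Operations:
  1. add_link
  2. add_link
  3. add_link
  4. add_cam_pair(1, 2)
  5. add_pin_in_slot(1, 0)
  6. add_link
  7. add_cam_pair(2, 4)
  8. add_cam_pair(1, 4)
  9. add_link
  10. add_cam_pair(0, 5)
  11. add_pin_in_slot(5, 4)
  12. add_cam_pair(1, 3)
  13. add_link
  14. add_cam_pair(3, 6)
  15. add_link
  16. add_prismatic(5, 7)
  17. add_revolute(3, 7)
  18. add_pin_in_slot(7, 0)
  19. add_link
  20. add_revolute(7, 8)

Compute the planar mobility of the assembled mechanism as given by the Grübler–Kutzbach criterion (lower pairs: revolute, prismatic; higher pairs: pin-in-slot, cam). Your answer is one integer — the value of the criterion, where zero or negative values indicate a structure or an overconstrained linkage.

M = 9

[1;0;0] (link 0 is ground)
L+ [2;0;0]
L+ [3;0;0]
L+ [4;0;0]
C(1,2)∈J2 [4;0;1]
PS(1,0)∈J2 [4;0;2]
L+ [5;0;2]
C(2,4)∈J2 [5;0;3]
C(1,4)∈J2 [5;0;4]
L+ [6;0;4]
C(0,5)∈J2 [6;0;5]
PS(5,4)∈J2 [6;0;6]
C(1,3)∈J2 [6;0;7]
L+ [7;0;7]
C(3,6)∈J2 [7;0;8]
L+ [8;0;8]
P(5,7)∈J1 [8;1;8]
R(3,7)∈J1 [8;2;8]
PS(7,0)∈J2 [8;2;9]
L+ [9;2;9]
R(7,8)∈J1 [9;3;9]
mobility = 24 − 6 − 9 = 9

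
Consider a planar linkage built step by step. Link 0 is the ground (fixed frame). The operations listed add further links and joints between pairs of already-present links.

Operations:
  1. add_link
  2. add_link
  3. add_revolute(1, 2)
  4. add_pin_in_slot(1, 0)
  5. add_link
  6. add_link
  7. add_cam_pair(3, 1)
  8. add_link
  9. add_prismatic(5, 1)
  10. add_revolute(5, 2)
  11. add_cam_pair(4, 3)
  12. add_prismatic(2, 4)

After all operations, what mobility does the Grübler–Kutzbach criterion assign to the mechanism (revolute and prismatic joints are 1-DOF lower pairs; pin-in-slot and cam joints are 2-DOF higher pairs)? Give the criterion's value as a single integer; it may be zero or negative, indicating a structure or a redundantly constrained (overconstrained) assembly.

link 0 = ground. State L|J1|J2 = 1|0|0
+link1  2|0|0
+link2  3|0|0
R(1,2) f=1→J1  3|1|0
PS(1,0) f=2→J2  3|1|1
+link3  4|1|1
+link4  5|1|1
C(3,1) f=2→J2  5|1|2
+link5  6|1|2
P(5,1) f=1→J1  6|2|2
R(5,2) f=1→J1  6|3|2
C(4,3) f=2→J2  6|3|3
P(2,4) f=1→J1  6|4|3
M = 3(6−1)−2·4−3 = 15−8−3 = 4

M = 4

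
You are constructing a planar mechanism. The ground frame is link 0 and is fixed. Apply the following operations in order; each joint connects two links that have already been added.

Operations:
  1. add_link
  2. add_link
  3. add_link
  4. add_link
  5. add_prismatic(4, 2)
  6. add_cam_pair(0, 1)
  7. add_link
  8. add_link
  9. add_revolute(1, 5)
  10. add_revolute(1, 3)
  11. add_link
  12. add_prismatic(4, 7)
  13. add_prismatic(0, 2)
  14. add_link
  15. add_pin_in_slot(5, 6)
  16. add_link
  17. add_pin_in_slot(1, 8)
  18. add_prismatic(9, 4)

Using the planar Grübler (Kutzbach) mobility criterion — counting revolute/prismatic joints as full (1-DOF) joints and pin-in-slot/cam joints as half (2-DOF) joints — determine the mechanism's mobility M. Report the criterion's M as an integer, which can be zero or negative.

M = 12

(L,J1,J2)=(1,0,0); link0 fixed
link1: (2,0,0)
link2: (3,0,0)
link3: (4,0,0)
link4: (5,0,0)
P 4-2 [J1]: (5,1,0)
C 0-1 [J2]: (5,1,1)
link5: (6,1,1)
link6: (7,1,1)
R 1-5 [J1]: (7,2,1)
R 1-3 [J1]: (7,3,1)
link7: (8,3,1)
P 4-7 [J1]: (8,4,1)
P 0-2 [J1]: (8,5,1)
link8: (9,5,1)
PS 5-6 [J2]: (9,5,2)
link9: (10,5,2)
PS 1-8 [J2]: (10,5,3)
P 9-4 [J1]: (10,6,3)
Grübler: 3·9 − 2·6 − 3 = 12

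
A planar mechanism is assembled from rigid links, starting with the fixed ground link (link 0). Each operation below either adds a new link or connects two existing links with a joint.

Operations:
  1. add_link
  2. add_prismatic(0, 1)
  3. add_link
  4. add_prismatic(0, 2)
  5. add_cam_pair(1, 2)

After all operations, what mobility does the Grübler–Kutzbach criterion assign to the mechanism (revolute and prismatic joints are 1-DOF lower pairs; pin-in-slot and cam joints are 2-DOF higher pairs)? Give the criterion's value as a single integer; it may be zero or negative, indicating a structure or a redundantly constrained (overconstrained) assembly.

M = 1

ground; <1,0,0>
#1 <2,0,0>
P:0↔1 J1 <2,1,0>
#2 <3,1,0>
P:0↔2 J1 <3,2,0>
C:1↔2 J2 <3,2,1>
3×2 − 2×2 − 1×1 = 1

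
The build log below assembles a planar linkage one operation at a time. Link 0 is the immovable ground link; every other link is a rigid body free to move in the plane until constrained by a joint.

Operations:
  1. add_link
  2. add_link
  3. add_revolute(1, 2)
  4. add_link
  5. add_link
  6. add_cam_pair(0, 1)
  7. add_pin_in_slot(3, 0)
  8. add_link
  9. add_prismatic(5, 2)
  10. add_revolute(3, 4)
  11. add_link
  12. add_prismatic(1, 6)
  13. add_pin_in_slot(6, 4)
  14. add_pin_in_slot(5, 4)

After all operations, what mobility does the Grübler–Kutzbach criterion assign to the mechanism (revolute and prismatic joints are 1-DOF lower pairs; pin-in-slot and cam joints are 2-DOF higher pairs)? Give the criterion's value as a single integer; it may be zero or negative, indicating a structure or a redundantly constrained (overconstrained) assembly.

(L,J1,J2)=(1,0,0); link0 fixed
link1: (2,0,0)
link2: (3,0,0)
R 1-2 [J1]: (3,1,0)
link3: (4,1,0)
link4: (5,1,0)
C 0-1 [J2]: (5,1,1)
PS 3-0 [J2]: (5,1,2)
link5: (6,1,2)
P 5-2 [J1]: (6,2,2)
R 3-4 [J1]: (6,3,2)
link6: (7,3,2)
P 1-6 [J1]: (7,4,2)
PS 6-4 [J2]: (7,4,3)
PS 5-4 [J2]: (7,4,4)
Grübler: 3·6 − 2·4 − 4 = 6

M = 6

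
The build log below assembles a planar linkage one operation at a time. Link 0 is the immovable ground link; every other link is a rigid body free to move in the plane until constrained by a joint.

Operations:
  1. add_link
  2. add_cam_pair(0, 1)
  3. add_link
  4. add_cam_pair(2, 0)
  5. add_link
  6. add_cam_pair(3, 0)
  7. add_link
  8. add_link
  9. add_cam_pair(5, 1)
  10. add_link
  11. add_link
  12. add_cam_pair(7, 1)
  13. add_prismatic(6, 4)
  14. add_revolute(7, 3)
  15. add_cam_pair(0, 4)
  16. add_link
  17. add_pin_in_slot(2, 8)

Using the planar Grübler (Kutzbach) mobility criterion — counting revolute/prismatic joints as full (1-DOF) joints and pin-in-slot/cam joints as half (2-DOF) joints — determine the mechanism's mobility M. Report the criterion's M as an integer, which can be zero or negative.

M = 13

link 0 = ground. State L|J1|J2 = 1|0|0
+link1  2|0|0
C(0,1) f=2→J2  2|0|1
+link2  3|0|1
C(2,0) f=2→J2  3|0|2
+link3  4|0|2
C(3,0) f=2→J2  4|0|3
+link4  5|0|3
+link5  6|0|3
C(5,1) f=2→J2  6|0|4
+link6  7|0|4
+link7  8|0|4
C(7,1) f=2→J2  8|0|5
P(6,4) f=1→J1  8|1|5
R(7,3) f=1→J1  8|2|5
C(0,4) f=2→J2  8|2|6
+link8  9|2|6
PS(2,8) f=2→J2  9|2|7
M = 3(9−1)−2·2−7 = 24−4−7 = 13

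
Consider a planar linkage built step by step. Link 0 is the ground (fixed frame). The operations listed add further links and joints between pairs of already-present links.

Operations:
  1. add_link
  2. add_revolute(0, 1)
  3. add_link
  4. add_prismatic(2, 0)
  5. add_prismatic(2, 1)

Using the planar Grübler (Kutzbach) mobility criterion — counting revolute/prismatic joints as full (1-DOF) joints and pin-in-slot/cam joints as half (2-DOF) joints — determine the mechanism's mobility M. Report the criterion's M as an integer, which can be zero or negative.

(L,J1,J2)=(1,0,0); link0 fixed
link1: (2,0,0)
R 0-1 [J1]: (2,1,0)
link2: (3,1,0)
P 2-0 [J1]: (3,2,0)
P 2-1 [J1]: (3,3,0)
Grübler: 3·2 − 2·3 − 0 = 0

M = 0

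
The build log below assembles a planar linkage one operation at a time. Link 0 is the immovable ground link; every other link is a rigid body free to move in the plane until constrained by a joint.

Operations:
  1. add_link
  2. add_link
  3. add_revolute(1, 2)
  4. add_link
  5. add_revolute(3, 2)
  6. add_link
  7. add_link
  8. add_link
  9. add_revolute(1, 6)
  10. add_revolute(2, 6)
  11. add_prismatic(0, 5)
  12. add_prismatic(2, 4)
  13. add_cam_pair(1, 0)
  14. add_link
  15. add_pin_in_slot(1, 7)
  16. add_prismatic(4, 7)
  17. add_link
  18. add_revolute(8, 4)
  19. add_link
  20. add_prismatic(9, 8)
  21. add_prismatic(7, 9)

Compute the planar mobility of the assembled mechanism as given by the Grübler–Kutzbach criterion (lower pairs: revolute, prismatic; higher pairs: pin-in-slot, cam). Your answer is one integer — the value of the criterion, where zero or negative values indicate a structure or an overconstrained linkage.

M = 5

(L,J1,J2)=(1,0,0); link0 fixed
link1: (2,0,0)
link2: (3,0,0)
R 1-2 [J1]: (3,1,0)
link3: (4,1,0)
R 3-2 [J1]: (4,2,0)
link4: (5,2,0)
link5: (6,2,0)
link6: (7,2,0)
R 1-6 [J1]: (7,3,0)
R 2-6 [J1]: (7,4,0)
P 0-5 [J1]: (7,5,0)
P 2-4 [J1]: (7,6,0)
C 1-0 [J2]: (7,6,1)
link7: (8,6,1)
PS 1-7 [J2]: (8,6,2)
P 4-7 [J1]: (8,7,2)
link8: (9,7,2)
R 8-4 [J1]: (9,8,2)
link9: (10,8,2)
P 9-8 [J1]: (10,9,2)
P 7-9 [J1]: (10,10,2)
Grübler: 3·9 − 2·10 − 2 = 5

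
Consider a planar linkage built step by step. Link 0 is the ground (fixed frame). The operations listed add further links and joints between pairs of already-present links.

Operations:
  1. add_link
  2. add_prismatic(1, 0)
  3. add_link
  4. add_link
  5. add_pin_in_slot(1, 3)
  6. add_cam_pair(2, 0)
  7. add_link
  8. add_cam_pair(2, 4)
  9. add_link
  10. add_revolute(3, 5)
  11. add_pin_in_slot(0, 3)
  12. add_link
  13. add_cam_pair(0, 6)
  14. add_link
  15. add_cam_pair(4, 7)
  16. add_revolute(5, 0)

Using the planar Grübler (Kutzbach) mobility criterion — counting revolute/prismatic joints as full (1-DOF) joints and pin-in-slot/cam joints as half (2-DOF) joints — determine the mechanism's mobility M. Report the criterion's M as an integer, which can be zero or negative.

(L,J1,J2)=(1,0,0); link0 fixed
link1: (2,0,0)
P 1-0 [J1]: (2,1,0)
link2: (3,1,0)
link3: (4,1,0)
PS 1-3 [J2]: (4,1,1)
C 2-0 [J2]: (4,1,2)
link4: (5,1,2)
C 2-4 [J2]: (5,1,3)
link5: (6,1,3)
R 3-5 [J1]: (6,2,3)
PS 0-3 [J2]: (6,2,4)
link6: (7,2,4)
C 0-6 [J2]: (7,2,5)
link7: (8,2,5)
C 4-7 [J2]: (8,2,6)
R 5-0 [J1]: (8,3,6)
Grübler: 3·7 − 2·3 − 6 = 9

M = 9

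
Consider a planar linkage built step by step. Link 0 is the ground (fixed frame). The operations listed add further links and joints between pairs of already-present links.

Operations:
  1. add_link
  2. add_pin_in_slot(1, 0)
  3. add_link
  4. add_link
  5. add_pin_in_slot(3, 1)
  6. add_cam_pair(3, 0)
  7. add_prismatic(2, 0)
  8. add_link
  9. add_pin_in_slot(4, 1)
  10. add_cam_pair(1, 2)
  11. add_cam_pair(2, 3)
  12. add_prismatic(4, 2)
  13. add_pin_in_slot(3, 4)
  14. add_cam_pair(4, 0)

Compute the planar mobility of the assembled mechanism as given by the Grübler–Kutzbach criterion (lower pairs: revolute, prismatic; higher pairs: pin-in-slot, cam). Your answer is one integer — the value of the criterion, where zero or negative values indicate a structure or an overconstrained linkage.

ground; <1,0,0>
#1 <2,0,0>
PS:1↔0 J2 <2,0,1>
#2 <3,0,1>
#3 <4,0,1>
PS:3↔1 J2 <4,0,2>
C:3↔0 J2 <4,0,3>
P:2↔0 J1 <4,1,3>
#4 <5,1,3>
PS:4↔1 J2 <5,1,4>
C:1↔2 J2 <5,1,5>
C:2↔3 J2 <5,1,6>
P:4↔2 J1 <5,2,6>
PS:3↔4 J2 <5,2,7>
C:4↔0 J2 <5,2,8>
3×4 − 2×2 − 1×8 = 0

M = 0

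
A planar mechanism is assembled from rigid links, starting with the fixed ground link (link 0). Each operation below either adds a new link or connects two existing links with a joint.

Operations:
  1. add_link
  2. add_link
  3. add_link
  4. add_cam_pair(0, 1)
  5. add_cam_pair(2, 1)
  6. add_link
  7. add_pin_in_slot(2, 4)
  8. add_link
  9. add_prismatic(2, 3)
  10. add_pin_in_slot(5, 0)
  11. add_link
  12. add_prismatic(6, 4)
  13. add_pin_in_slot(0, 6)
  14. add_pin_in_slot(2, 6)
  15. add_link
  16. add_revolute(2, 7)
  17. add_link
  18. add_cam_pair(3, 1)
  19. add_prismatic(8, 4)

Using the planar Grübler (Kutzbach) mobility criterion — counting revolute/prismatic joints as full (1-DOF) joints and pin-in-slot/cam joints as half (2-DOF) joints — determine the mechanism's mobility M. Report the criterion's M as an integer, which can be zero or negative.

ground; <1,0,0>
#1 <2,0,0>
#2 <3,0,0>
#3 <4,0,0>
C:0↔1 J2 <4,0,1>
C:2↔1 J2 <4,0,2>
#4 <5,0,2>
PS:2↔4 J2 <5,0,3>
#5 <6,0,3>
P:2↔3 J1 <6,1,3>
PS:5↔0 J2 <6,1,4>
#6 <7,1,4>
P:6↔4 J1 <7,2,4>
PS:0↔6 J2 <7,2,5>
PS:2↔6 J2 <7,2,6>
#7 <8,2,6>
R:2↔7 J1 <8,3,6>
#8 <9,3,6>
C:3↔1 J2 <9,3,7>
P:8↔4 J1 <9,4,7>
3×8 − 2×4 − 1×7 = 9

M = 9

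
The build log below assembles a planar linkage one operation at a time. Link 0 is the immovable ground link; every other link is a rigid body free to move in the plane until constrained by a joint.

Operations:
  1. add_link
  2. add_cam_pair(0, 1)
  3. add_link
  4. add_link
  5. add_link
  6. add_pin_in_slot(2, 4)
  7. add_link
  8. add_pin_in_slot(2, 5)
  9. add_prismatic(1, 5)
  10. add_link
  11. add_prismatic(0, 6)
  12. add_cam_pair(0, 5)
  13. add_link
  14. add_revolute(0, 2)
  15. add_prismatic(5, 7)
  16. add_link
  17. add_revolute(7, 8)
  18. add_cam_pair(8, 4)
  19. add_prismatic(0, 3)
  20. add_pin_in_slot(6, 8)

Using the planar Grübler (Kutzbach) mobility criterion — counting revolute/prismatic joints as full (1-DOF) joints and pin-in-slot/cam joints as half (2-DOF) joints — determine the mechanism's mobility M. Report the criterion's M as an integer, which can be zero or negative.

(L,J1,J2)=(1,0,0); link0 fixed
link1: (2,0,0)
C 0-1 [J2]: (2,0,1)
link2: (3,0,1)
link3: (4,0,1)
link4: (5,0,1)
PS 2-4 [J2]: (5,0,2)
link5: (6,0,2)
PS 2-5 [J2]: (6,0,3)
P 1-5 [J1]: (6,1,3)
link6: (7,1,3)
P 0-6 [J1]: (7,2,3)
C 0-5 [J2]: (7,2,4)
link7: (8,2,4)
R 0-2 [J1]: (8,3,4)
P 5-7 [J1]: (8,4,4)
link8: (9,4,4)
R 7-8 [J1]: (9,5,4)
C 8-4 [J2]: (9,5,5)
P 0-3 [J1]: (9,6,5)
PS 6-8 [J2]: (9,6,6)
Grübler: 3·8 − 2·6 − 6 = 6

M = 6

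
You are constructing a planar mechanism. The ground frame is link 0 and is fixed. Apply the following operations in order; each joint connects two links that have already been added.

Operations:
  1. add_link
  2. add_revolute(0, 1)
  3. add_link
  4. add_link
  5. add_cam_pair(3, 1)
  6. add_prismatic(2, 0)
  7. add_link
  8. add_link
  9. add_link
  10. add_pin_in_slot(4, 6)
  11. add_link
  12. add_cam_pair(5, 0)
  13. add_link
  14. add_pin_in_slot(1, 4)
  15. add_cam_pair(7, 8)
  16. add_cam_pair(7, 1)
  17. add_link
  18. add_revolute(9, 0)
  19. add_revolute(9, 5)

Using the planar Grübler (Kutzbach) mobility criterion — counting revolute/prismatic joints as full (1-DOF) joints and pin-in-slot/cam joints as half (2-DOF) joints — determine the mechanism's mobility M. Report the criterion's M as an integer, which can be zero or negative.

M = 13

L=1 J1=0 J2=0
add link → L=2 J1=0 J2=0
R@0,1 dof=1 J1 → L=2 J1=1 J2=0
add link → L=3 J1=1 J2=0
add link → L=4 J1=1 J2=0
C@3,1 dof=2 J2 → L=4 J1=1 J2=1
P@2,0 dof=1 J1 → L=4 J1=2 J2=1
add link → L=5 J1=2 J2=1
add link → L=6 J1=2 J2=1
add link → L=7 J1=2 J2=1
PS@4,6 dof=2 J2 → L=7 J1=2 J2=2
add link → L=8 J1=2 J2=2
C@5,0 dof=2 J2 → L=8 J1=2 J2=3
add link → L=9 J1=2 J2=3
PS@1,4 dof=2 J2 → L=9 J1=2 J2=4
C@7,8 dof=2 J2 → L=9 J1=2 J2=5
C@7,1 dof=2 J2 → L=9 J1=2 J2=6
add link → L=10 J1=2 J2=6
R@9,0 dof=1 J1 → L=10 J1=3 J2=6
R@9,5 dof=1 J1 → L=10 J1=4 J2=6
M=3(L−1)−2J1−J2=3·9−2·4−6=13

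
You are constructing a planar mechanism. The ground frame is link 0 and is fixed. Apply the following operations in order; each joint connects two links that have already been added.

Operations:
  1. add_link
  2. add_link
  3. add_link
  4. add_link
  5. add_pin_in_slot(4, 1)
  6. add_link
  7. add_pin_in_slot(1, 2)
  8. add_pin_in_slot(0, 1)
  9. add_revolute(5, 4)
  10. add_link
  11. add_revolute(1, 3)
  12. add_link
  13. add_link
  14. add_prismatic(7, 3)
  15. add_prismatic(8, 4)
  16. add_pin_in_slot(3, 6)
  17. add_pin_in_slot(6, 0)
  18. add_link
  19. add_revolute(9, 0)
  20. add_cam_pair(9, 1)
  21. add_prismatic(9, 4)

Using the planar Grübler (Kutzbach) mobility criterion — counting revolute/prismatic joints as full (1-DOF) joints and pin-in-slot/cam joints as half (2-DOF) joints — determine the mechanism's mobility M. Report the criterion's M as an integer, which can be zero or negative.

[1;0;0] (link 0 is ground)
L+ [2;0;0]
L+ [3;0;0]
L+ [4;0;0]
L+ [5;0;0]
PS(4,1)∈J2 [5;0;1]
L+ [6;0;1]
PS(1,2)∈J2 [6;0;2]
PS(0,1)∈J2 [6;0;3]
R(5,4)∈J1 [6;1;3]
L+ [7;1;3]
R(1,3)∈J1 [7;2;3]
L+ [8;2;3]
L+ [9;2;3]
P(7,3)∈J1 [9;3;3]
P(8,4)∈J1 [9;4;3]
PS(3,6)∈J2 [9;4;4]
PS(6,0)∈J2 [9;4;5]
L+ [10;4;5]
R(9,0)∈J1 [10;5;5]
C(9,1)∈J2 [10;5;6]
P(9,4)∈J1 [10;6;6]
mobility = 27 − 12 − 6 = 9

M = 9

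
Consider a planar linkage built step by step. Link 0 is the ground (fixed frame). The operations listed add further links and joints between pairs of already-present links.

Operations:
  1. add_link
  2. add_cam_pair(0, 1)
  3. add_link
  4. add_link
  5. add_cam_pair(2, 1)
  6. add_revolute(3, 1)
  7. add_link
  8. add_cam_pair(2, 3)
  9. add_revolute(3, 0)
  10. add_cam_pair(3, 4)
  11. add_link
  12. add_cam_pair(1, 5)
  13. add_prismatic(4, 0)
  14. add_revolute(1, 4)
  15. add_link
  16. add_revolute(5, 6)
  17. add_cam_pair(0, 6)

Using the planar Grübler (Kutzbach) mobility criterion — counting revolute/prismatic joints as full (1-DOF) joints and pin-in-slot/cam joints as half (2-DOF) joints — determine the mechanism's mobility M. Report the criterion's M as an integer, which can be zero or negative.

M = 2

link 0 = ground. State L|J1|J2 = 1|0|0
+link1  2|0|0
C(0,1) f=2→J2  2|0|1
+link2  3|0|1
+link3  4|0|1
C(2,1) f=2→J2  4|0|2
R(3,1) f=1→J1  4|1|2
+link4  5|1|2
C(2,3) f=2→J2  5|1|3
R(3,0) f=1→J1  5|2|3
C(3,4) f=2→J2  5|2|4
+link5  6|2|4
C(1,5) f=2→J2  6|2|5
P(4,0) f=1→J1  6|3|5
R(1,4) f=1→J1  6|4|5
+link6  7|4|5
R(5,6) f=1→J1  7|5|5
C(0,6) f=2→J2  7|5|6
M = 3(7−1)−2·5−6 = 18−10−6 = 2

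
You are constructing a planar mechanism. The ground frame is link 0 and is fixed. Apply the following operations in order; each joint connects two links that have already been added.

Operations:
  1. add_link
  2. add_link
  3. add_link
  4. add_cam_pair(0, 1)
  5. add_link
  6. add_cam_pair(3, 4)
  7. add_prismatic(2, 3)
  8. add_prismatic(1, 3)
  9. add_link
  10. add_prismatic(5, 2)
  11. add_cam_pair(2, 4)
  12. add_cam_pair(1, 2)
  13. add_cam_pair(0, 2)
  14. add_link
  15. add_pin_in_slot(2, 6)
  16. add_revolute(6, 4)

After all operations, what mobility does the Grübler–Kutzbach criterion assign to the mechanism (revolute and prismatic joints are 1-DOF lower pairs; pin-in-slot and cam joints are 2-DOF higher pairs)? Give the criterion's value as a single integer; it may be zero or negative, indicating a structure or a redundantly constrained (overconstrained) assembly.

M = 4

link 0 = ground. State L|J1|J2 = 1|0|0
+link1  2|0|0
+link2  3|0|0
+link3  4|0|0
C(0,1) f=2→J2  4|0|1
+link4  5|0|1
C(3,4) f=2→J2  5|0|2
P(2,3) f=1→J1  5|1|2
P(1,3) f=1→J1  5|2|2
+link5  6|2|2
P(5,2) f=1→J1  6|3|2
C(2,4) f=2→J2  6|3|3
C(1,2) f=2→J2  6|3|4
C(0,2) f=2→J2  6|3|5
+link6  7|3|5
PS(2,6) f=2→J2  7|3|6
R(6,4) f=1→J1  7|4|6
M = 3(7−1)−2·4−6 = 18−8−6 = 4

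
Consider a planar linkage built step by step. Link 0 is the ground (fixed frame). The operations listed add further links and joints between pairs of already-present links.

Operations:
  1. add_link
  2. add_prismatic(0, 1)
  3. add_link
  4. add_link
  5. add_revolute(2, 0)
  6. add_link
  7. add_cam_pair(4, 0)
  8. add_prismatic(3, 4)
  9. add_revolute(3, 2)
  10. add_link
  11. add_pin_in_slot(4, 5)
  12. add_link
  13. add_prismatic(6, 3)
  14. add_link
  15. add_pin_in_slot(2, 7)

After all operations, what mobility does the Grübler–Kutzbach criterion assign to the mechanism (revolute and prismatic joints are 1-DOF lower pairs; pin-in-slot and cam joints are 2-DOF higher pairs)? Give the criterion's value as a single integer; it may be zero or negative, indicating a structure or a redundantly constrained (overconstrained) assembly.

M = 8

(L,J1,J2)=(1,0,0); link0 fixed
link1: (2,0,0)
P 0-1 [J1]: (2,1,0)
link2: (3,1,0)
link3: (4,1,0)
R 2-0 [J1]: (4,2,0)
link4: (5,2,0)
C 4-0 [J2]: (5,2,1)
P 3-4 [J1]: (5,3,1)
R 3-2 [J1]: (5,4,1)
link5: (6,4,1)
PS 4-5 [J2]: (6,4,2)
link6: (7,4,2)
P 6-3 [J1]: (7,5,2)
link7: (8,5,2)
PS 2-7 [J2]: (8,5,3)
Grübler: 3·7 − 2·5 − 3 = 8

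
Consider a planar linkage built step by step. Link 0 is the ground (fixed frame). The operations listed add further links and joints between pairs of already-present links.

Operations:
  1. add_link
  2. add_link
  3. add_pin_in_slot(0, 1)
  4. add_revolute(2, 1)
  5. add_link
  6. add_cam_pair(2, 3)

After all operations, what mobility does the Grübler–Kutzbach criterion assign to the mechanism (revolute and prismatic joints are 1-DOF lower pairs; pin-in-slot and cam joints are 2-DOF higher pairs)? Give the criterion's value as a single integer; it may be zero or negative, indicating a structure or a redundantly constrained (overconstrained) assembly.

M = 5

[1;0;0] (link 0 is ground)
L+ [2;0;0]
L+ [3;0;0]
PS(0,1)∈J2 [3;0;1]
R(2,1)∈J1 [3;1;1]
L+ [4;1;1]
C(2,3)∈J2 [4;1;2]
mobility = 9 − 2 − 2 = 5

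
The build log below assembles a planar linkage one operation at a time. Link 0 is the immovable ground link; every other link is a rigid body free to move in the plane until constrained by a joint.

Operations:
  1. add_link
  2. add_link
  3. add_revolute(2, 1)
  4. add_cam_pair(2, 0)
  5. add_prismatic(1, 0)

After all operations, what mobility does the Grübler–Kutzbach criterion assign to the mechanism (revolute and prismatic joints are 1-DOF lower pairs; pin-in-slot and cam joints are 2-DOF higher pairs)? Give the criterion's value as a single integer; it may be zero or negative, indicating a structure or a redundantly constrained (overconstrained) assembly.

M = 1

(L,J1,J2)=(1,0,0); link0 fixed
link1: (2,0,0)
link2: (3,0,0)
R 2-1 [J1]: (3,1,0)
C 2-0 [J2]: (3,1,1)
P 1-0 [J1]: (3,2,1)
Grübler: 3·2 − 2·2 − 1 = 1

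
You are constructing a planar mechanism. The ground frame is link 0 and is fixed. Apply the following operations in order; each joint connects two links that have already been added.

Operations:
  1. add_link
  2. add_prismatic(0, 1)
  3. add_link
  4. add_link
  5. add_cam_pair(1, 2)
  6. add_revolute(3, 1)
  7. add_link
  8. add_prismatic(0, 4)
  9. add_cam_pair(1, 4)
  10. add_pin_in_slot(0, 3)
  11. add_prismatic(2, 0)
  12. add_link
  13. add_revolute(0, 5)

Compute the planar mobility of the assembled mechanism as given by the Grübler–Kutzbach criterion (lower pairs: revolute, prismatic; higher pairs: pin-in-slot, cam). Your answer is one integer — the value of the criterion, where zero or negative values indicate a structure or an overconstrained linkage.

M = 2

ground; <1,0,0>
#1 <2,0,0>
P:0↔1 J1 <2,1,0>
#2 <3,1,0>
#3 <4,1,0>
C:1↔2 J2 <4,1,1>
R:3↔1 J1 <4,2,1>
#4 <5,2,1>
P:0↔4 J1 <5,3,1>
C:1↔4 J2 <5,3,2>
PS:0↔3 J2 <5,3,3>
P:2↔0 J1 <5,4,3>
#5 <6,4,3>
R:0↔5 J1 <6,5,3>
3×5 − 2×5 − 1×3 = 2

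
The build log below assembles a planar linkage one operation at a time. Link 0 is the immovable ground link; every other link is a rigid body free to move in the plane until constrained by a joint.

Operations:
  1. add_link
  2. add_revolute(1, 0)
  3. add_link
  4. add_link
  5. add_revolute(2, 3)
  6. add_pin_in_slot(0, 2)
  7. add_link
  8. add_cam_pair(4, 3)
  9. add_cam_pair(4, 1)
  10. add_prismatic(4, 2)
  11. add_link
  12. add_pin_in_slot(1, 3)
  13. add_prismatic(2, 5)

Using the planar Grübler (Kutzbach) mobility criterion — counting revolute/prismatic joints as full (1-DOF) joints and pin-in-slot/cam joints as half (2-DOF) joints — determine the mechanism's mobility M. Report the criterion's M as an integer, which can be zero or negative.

(L,J1,J2)=(1,0,0); link0 fixed
link1: (2,0,0)
R 1-0 [J1]: (2,1,0)
link2: (3,1,0)
link3: (4,1,0)
R 2-3 [J1]: (4,2,0)
PS 0-2 [J2]: (4,2,1)
link4: (5,2,1)
C 4-3 [J2]: (5,2,2)
C 4-1 [J2]: (5,2,3)
P 4-2 [J1]: (5,3,3)
link5: (6,3,3)
PS 1-3 [J2]: (6,3,4)
P 2-5 [J1]: (6,4,4)
Grübler: 3·5 − 2·4 − 4 = 3

M = 3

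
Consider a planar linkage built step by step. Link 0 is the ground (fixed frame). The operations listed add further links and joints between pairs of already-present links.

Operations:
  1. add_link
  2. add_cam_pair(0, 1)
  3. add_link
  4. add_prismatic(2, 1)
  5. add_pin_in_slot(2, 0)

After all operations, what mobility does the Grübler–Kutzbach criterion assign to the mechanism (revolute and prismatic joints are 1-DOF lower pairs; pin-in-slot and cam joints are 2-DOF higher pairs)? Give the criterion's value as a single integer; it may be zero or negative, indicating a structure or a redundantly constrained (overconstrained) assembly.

ground; <1,0,0>
#1 <2,0,0>
C:0↔1 J2 <2,0,1>
#2 <3,0,1>
P:2↔1 J1 <3,1,1>
PS:2↔0 J2 <3,1,2>
3×2 − 2×1 − 1×2 = 2

M = 2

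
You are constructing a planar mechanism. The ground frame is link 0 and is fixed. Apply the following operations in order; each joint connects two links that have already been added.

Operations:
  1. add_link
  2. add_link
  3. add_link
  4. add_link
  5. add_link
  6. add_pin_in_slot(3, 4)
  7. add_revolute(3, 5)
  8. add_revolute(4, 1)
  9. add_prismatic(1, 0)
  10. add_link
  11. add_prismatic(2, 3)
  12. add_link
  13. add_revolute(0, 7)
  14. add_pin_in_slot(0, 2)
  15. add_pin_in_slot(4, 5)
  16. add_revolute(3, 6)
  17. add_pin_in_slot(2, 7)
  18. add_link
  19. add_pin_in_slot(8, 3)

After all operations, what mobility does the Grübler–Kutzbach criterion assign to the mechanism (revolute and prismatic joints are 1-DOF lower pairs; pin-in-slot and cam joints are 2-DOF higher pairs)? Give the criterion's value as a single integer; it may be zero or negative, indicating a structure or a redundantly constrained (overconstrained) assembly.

M = 7

ground; <1,0,0>
#1 <2,0,0>
#2 <3,0,0>
#3 <4,0,0>
#4 <5,0,0>
#5 <6,0,0>
PS:3↔4 J2 <6,0,1>
R:3↔5 J1 <6,1,1>
R:4↔1 J1 <6,2,1>
P:1↔0 J1 <6,3,1>
#6 <7,3,1>
P:2↔3 J1 <7,4,1>
#7 <8,4,1>
R:0↔7 J1 <8,5,1>
PS:0↔2 J2 <8,5,2>
PS:4↔5 J2 <8,5,3>
R:3↔6 J1 <8,6,3>
PS:2↔7 J2 <8,6,4>
#8 <9,6,4>
PS:8↔3 J2 <9,6,5>
3×8 − 2×6 − 1×5 = 7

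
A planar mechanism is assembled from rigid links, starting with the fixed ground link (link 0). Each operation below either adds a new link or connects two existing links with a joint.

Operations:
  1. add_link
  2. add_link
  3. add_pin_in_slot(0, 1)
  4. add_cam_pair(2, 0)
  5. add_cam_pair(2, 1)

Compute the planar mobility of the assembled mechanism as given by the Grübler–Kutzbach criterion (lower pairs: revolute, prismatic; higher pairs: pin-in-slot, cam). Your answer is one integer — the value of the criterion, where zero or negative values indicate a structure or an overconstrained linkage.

M = 3

(L,J1,J2)=(1,0,0); link0 fixed
link1: (2,0,0)
link2: (3,0,0)
PS 0-1 [J2]: (3,0,1)
C 2-0 [J2]: (3,0,2)
C 2-1 [J2]: (3,0,3)
Grübler: 3·2 − 2·0 − 3 = 3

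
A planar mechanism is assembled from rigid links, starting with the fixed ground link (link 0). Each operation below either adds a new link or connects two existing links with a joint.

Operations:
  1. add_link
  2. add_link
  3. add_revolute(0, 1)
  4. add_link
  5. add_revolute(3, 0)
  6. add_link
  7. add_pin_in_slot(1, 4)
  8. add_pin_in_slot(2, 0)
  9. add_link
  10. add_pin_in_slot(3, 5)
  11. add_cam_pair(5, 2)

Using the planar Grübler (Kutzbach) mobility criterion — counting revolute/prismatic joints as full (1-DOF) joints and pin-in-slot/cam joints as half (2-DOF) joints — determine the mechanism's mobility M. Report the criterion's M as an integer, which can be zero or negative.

link 0 = ground. State L|J1|J2 = 1|0|0
+link1  2|0|0
+link2  3|0|0
R(0,1) f=1→J1  3|1|0
+link3  4|1|0
R(3,0) f=1→J1  4|2|0
+link4  5|2|0
PS(1,4) f=2→J2  5|2|1
PS(2,0) f=2→J2  5|2|2
+link5  6|2|2
PS(3,5) f=2→J2  6|2|3
C(5,2) f=2→J2  6|2|4
M = 3(6−1)−2·2−4 = 15−4−4 = 7

M = 7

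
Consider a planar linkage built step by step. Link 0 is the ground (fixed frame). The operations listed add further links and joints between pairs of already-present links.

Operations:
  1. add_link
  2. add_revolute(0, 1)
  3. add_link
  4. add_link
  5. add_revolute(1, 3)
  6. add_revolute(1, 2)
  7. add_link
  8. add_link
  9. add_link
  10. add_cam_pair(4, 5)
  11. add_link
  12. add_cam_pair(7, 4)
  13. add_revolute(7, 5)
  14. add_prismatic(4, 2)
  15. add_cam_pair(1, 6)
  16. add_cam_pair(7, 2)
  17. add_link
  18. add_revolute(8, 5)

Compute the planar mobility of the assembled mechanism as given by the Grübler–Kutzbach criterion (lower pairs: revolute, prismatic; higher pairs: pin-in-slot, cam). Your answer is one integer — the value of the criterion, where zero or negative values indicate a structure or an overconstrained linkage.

L=1 J1=0 J2=0
add link → L=2 J1=0 J2=0
R@0,1 dof=1 J1 → L=2 J1=1 J2=0
add link → L=3 J1=1 J2=0
add link → L=4 J1=1 J2=0
R@1,3 dof=1 J1 → L=4 J1=2 J2=0
R@1,2 dof=1 J1 → L=4 J1=3 J2=0
add link → L=5 J1=3 J2=0
add link → L=6 J1=3 J2=0
add link → L=7 J1=3 J2=0
C@4,5 dof=2 J2 → L=7 J1=3 J2=1
add link → L=8 J1=3 J2=1
C@7,4 dof=2 J2 → L=8 J1=3 J2=2
R@7,5 dof=1 J1 → L=8 J1=4 J2=2
P@4,2 dof=1 J1 → L=8 J1=5 J2=2
C@1,6 dof=2 J2 → L=8 J1=5 J2=3
C@7,2 dof=2 J2 → L=8 J1=5 J2=4
add link → L=9 J1=5 J2=4
R@8,5 dof=1 J1 → L=9 J1=6 J2=4
M=3(L−1)−2J1−J2=3·8−2·6−4=8

M = 8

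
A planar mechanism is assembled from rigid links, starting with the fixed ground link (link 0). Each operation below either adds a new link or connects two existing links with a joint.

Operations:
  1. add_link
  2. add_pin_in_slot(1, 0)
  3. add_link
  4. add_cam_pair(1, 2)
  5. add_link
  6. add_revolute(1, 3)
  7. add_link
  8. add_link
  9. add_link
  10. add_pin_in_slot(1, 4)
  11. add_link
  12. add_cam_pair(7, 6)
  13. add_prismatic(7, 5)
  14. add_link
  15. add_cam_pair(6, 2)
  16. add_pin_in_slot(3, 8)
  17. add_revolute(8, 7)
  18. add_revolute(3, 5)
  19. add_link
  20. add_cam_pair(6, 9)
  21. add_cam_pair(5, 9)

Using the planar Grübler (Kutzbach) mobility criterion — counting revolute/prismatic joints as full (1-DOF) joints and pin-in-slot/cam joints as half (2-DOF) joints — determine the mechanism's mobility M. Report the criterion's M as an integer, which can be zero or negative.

[1;0;0] (link 0 is ground)
L+ [2;0;0]
PS(1,0)∈J2 [2;0;1]
L+ [3;0;1]
C(1,2)∈J2 [3;0;2]
L+ [4;0;2]
R(1,3)∈J1 [4;1;2]
L+ [5;1;2]
L+ [6;1;2]
L+ [7;1;2]
PS(1,4)∈J2 [7;1;3]
L+ [8;1;3]
C(7,6)∈J2 [8;1;4]
P(7,5)∈J1 [8;2;4]
L+ [9;2;4]
C(6,2)∈J2 [9;2;5]
PS(3,8)∈J2 [9;2;6]
R(8,7)∈J1 [9;3;6]
R(3,5)∈J1 [9;4;6]
L+ [10;4;6]
C(6,9)∈J2 [10;4;7]
C(5,9)∈J2 [10;4;8]
mobility = 27 − 8 − 8 = 11

M = 11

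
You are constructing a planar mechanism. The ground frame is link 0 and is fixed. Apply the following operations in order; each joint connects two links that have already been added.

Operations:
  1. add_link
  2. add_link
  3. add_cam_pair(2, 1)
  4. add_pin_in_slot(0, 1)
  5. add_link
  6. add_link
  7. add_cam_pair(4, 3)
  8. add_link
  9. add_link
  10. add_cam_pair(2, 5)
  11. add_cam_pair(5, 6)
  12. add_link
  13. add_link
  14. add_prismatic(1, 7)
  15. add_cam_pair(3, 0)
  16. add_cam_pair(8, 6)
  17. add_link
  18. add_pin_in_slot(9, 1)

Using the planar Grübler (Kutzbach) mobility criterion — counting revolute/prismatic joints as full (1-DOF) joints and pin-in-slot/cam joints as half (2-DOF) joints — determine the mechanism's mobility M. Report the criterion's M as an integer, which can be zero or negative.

(L,J1,J2)=(1,0,0); link0 fixed
link1: (2,0,0)
link2: (3,0,0)
C 2-1 [J2]: (3,0,1)
PS 0-1 [J2]: (3,0,2)
link3: (4,0,2)
link4: (5,0,2)
C 4-3 [J2]: (5,0,3)
link5: (6,0,3)
link6: (7,0,3)
C 2-5 [J2]: (7,0,4)
C 5-6 [J2]: (7,0,5)
link7: (8,0,5)
link8: (9,0,5)
P 1-7 [J1]: (9,1,5)
C 3-0 [J2]: (9,1,6)
C 8-6 [J2]: (9,1,7)
link9: (10,1,7)
PS 9-1 [J2]: (10,1,8)
Grübler: 3·9 − 2·1 − 8 = 17

M = 17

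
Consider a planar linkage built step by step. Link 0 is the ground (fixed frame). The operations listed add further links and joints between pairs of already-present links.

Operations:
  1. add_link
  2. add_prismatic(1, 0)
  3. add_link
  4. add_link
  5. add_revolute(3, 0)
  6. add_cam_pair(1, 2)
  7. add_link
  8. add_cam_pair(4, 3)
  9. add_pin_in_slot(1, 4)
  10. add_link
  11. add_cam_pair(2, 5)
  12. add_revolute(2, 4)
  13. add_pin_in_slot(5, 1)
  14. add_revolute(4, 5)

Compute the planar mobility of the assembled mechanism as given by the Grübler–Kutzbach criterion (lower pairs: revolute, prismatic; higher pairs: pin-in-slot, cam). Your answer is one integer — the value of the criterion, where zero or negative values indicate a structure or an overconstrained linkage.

(L,J1,J2)=(1,0,0); link0 fixed
link1: (2,0,0)
P 1-0 [J1]: (2,1,0)
link2: (3,1,0)
link3: (4,1,0)
R 3-0 [J1]: (4,2,0)
C 1-2 [J2]: (4,2,1)
link4: (5,2,1)
C 4-3 [J2]: (5,2,2)
PS 1-4 [J2]: (5,2,3)
link5: (6,2,3)
C 2-5 [J2]: (6,2,4)
R 2-4 [J1]: (6,3,4)
PS 5-1 [J2]: (6,3,5)
R 4-5 [J1]: (6,4,5)
Grübler: 3·5 − 2·4 − 5 = 2

M = 2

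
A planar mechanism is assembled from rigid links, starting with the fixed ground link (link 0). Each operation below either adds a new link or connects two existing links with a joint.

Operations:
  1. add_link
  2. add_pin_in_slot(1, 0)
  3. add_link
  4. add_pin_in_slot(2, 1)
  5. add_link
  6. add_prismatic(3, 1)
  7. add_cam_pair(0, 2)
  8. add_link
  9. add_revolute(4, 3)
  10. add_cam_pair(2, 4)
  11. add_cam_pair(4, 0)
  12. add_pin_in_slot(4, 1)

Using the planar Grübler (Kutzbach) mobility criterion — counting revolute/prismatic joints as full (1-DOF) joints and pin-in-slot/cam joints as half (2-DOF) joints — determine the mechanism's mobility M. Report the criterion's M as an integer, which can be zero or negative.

M = 2

(L,J1,J2)=(1,0,0); link0 fixed
link1: (2,0,0)
PS 1-0 [J2]: (2,0,1)
link2: (3,0,1)
PS 2-1 [J2]: (3,0,2)
link3: (4,0,2)
P 3-1 [J1]: (4,1,2)
C 0-2 [J2]: (4,1,3)
link4: (5,1,3)
R 4-3 [J1]: (5,2,3)
C 2-4 [J2]: (5,2,4)
C 4-0 [J2]: (5,2,5)
PS 4-1 [J2]: (5,2,6)
Grübler: 3·4 − 2·2 − 6 = 2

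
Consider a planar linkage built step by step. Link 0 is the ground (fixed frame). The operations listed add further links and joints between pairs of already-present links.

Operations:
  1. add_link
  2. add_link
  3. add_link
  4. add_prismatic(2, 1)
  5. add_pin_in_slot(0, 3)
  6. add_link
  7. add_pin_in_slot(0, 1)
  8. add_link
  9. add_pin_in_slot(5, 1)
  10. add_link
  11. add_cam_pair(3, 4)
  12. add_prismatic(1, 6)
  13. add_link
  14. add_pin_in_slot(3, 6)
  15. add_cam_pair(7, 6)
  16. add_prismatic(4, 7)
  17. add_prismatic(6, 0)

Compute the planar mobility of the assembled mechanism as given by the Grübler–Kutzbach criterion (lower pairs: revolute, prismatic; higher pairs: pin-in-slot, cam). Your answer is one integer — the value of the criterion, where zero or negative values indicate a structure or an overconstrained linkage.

(L,J1,J2)=(1,0,0); link0 fixed
link1: (2,0,0)
link2: (3,0,0)
link3: (4,0,0)
P 2-1 [J1]: (4,1,0)
PS 0-3 [J2]: (4,1,1)
link4: (5,1,1)
PS 0-1 [J2]: (5,1,2)
link5: (6,1,2)
PS 5-1 [J2]: (6,1,3)
link6: (7,1,3)
C 3-4 [J2]: (7,1,4)
P 1-6 [J1]: (7,2,4)
link7: (8,2,4)
PS 3-6 [J2]: (8,2,5)
C 7-6 [J2]: (8,2,6)
P 4-7 [J1]: (8,3,6)
P 6-0 [J1]: (8,4,6)
Grübler: 3·7 − 2·4 − 6 = 7

M = 7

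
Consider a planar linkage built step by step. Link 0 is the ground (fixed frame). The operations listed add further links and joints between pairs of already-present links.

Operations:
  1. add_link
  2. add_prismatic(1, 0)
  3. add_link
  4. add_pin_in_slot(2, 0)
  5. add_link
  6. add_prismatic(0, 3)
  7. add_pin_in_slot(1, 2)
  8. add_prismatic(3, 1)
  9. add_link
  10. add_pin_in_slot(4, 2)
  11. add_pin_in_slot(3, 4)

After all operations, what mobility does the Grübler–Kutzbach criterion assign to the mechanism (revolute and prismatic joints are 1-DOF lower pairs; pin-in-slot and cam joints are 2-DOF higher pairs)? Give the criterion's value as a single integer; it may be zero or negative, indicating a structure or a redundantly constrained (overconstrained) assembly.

M = 2

[1;0;0] (link 0 is ground)
L+ [2;0;0]
P(1,0)∈J1 [2;1;0]
L+ [3;1;0]
PS(2,0)∈J2 [3;1;1]
L+ [4;1;1]
P(0,3)∈J1 [4;2;1]
PS(1,2)∈J2 [4;2;2]
P(3,1)∈J1 [4;3;2]
L+ [5;3;2]
PS(4,2)∈J2 [5;3;3]
PS(3,4)∈J2 [5;3;4]
mobility = 12 − 6 − 4 = 2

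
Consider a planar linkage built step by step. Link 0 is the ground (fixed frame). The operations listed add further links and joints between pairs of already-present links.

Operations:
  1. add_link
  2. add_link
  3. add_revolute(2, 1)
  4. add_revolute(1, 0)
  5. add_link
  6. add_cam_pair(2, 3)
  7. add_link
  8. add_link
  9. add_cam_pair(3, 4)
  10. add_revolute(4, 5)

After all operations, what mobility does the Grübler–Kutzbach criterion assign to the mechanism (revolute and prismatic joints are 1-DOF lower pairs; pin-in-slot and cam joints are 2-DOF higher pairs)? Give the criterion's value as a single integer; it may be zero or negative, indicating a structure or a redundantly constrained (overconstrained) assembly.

M = 7

link 0 = ground. State L|J1|J2 = 1|0|0
+link1  2|0|0
+link2  3|0|0
R(2,1) f=1→J1  3|1|0
R(1,0) f=1→J1  3|2|0
+link3  4|2|0
C(2,3) f=2→J2  4|2|1
+link4  5|2|1
+link5  6|2|1
C(3,4) f=2→J2  6|2|2
R(4,5) f=1→J1  6|3|2
M = 3(6−1)−2·3−2 = 15−6−2 = 7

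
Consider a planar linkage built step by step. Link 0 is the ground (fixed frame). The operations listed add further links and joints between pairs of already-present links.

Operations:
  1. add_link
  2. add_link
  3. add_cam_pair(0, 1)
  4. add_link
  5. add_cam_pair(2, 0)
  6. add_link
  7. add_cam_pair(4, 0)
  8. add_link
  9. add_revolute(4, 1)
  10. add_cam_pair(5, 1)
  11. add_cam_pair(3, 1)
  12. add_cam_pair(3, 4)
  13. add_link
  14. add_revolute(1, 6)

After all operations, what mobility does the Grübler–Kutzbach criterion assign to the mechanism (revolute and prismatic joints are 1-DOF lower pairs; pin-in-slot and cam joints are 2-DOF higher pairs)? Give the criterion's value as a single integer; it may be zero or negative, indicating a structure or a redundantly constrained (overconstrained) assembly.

M = 8

[1;0;0] (link 0 is ground)
L+ [2;0;0]
L+ [3;0;0]
C(0,1)∈J2 [3;0;1]
L+ [4;0;1]
C(2,0)∈J2 [4;0;2]
L+ [5;0;2]
C(4,0)∈J2 [5;0;3]
L+ [6;0;3]
R(4,1)∈J1 [6;1;3]
C(5,1)∈J2 [6;1;4]
C(3,1)∈J2 [6;1;5]
C(3,4)∈J2 [6;1;6]
L+ [7;1;6]
R(1,6)∈J1 [7;2;6]
mobility = 18 − 4 − 6 = 8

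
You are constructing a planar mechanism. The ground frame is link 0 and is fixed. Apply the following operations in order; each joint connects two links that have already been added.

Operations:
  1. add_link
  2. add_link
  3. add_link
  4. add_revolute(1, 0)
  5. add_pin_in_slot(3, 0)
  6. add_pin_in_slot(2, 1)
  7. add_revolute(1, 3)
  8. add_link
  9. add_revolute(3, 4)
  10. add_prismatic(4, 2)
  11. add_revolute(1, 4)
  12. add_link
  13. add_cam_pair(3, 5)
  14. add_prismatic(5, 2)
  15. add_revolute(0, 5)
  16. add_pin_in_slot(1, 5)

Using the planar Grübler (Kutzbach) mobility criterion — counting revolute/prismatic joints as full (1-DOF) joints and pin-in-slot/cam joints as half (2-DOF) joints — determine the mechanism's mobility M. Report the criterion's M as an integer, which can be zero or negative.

M = -3

L=1 J1=0 J2=0
add link → L=2 J1=0 J2=0
add link → L=3 J1=0 J2=0
add link → L=4 J1=0 J2=0
R@1,0 dof=1 J1 → L=4 J1=1 J2=0
PS@3,0 dof=2 J2 → L=4 J1=1 J2=1
PS@2,1 dof=2 J2 → L=4 J1=1 J2=2
R@1,3 dof=1 J1 → L=4 J1=2 J2=2
add link → L=5 J1=2 J2=2
R@3,4 dof=1 J1 → L=5 J1=3 J2=2
P@4,2 dof=1 J1 → L=5 J1=4 J2=2
R@1,4 dof=1 J1 → L=5 J1=5 J2=2
add link → L=6 J1=5 J2=2
C@3,5 dof=2 J2 → L=6 J1=5 J2=3
P@5,2 dof=1 J1 → L=6 J1=6 J2=3
R@0,5 dof=1 J1 → L=6 J1=7 J2=3
PS@1,5 dof=2 J2 → L=6 J1=7 J2=4
M=3(L−1)−2J1−J2=3·5−2·7−4=-3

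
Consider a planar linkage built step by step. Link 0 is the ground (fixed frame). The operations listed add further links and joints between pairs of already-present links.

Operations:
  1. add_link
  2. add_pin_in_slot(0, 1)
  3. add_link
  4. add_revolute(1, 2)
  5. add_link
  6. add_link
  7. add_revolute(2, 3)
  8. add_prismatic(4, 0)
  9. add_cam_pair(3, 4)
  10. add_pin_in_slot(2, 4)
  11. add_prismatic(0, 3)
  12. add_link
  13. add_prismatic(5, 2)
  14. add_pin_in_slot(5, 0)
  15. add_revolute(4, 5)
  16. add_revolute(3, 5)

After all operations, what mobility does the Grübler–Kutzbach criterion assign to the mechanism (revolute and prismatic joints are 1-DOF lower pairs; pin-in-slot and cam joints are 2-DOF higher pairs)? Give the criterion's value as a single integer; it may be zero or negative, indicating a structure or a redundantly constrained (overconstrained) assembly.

(L,J1,J2)=(1,0,0); link0 fixed
link1: (2,0,0)
PS 0-1 [J2]: (2,0,1)
link2: (3,0,1)
R 1-2 [J1]: (3,1,1)
link3: (4,1,1)
link4: (5,1,1)
R 2-3 [J1]: (5,2,1)
P 4-0 [J1]: (5,3,1)
C 3-4 [J2]: (5,3,2)
PS 2-4 [J2]: (5,3,3)
P 0-3 [J1]: (5,4,3)
link5: (6,4,3)
P 5-2 [J1]: (6,5,3)
PS 5-0 [J2]: (6,5,4)
R 4-5 [J1]: (6,6,4)
R 3-5 [J1]: (6,7,4)
Grübler: 3·5 − 2·7 − 4 = -3

M = -3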